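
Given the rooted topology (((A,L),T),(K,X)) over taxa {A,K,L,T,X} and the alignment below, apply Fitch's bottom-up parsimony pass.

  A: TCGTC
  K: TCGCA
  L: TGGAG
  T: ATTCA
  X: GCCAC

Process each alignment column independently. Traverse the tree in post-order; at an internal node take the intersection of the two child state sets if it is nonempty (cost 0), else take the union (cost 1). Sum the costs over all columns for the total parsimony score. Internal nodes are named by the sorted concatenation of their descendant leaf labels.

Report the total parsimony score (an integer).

12

site 0, node AL: A={T} ∩ L={T} → {T} (+0)
site 0, node ALT: AL={T} ∪ T={A} → {A,T} (+1)
site 0, node KX: K={T} ∪ X={G} → {G,T} (+1)
site 0, node AKLTX: ALT={A,T} ∩ KX={G,T} → {T} (+0)
site 1, node AL: A={C} ∪ L={G} → {C,G} (+1)
site 1, node ALT: AL={C,G} ∪ T={T} → {C,G,T} (+1)
site 1, node KX: K={C} ∩ X={C} → {C} (+0)
site 1, node AKLTX: ALT={C,G,T} ∩ KX={C} → {C} (+0)
site 2, node AL: A={G} ∩ L={G} → {G} (+0)
site 2, node ALT: AL={G} ∪ T={T} → {G,T} (+1)
site 2, node KX: K={G} ∪ X={C} → {C,G} (+1)
site 2, node AKLTX: ALT={G,T} ∩ KX={C,G} → {G} (+0)
site 3, node AL: A={T} ∪ L={A} → {A,T} (+1)
site 3, node ALT: AL={A,T} ∪ T={C} → {A,C,T} (+1)
site 3, node KX: K={C} ∪ X={A} → {A,C} (+1)
site 3, node AKLTX: ALT={A,C,T} ∩ KX={A,C} → {A,C} (+0)
site 4, node AL: A={C} ∪ L={G} → {C,G} (+1)
site 4, node ALT: AL={C,G} ∪ T={A} → {A,C,G} (+1)
site 4, node KX: K={A} ∪ X={C} → {A,C} (+1)
site 4, node AKLTX: ALT={A,C,G} ∩ KX={A,C} → {A,C} (+0)
per-site changes: [2, 2, 2, 3, 3]; total = 12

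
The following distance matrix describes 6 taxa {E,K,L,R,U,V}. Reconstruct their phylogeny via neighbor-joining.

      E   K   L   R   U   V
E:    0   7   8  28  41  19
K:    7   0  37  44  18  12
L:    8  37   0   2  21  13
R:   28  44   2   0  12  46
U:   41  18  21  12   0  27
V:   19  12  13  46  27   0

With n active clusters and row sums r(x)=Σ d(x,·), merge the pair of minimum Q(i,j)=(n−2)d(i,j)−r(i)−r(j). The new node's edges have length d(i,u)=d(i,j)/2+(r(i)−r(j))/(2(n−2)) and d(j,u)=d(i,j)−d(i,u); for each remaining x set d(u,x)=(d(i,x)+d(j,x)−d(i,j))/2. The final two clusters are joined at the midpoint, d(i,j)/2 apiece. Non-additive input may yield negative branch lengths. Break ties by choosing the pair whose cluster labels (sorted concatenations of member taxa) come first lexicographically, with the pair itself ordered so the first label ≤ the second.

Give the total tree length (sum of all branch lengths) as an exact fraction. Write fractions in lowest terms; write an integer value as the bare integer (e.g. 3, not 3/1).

789/16

iteration 1: select L,R (d=2, Q=-205); attach at lengths (-43/8, 59/8); label the merged cluster LR
  updated: d(E,LR)=17, d(K,LR)=79/2, d(LR,U)=31/2, d(LR,V)=57/2
iteration 2: select LR,U (d=31/2, Q=-311/2); attach at lengths (91/12, 95/12); label the merged cluster LRU
  updated: d(E,LRU)=85/4, d(K,LRU)=21, d(LRU,V)=20
iteration 3: select E,K (d=7, Q=-293/4); attach at lengths (85/16, 27/16); label the merged cluster EK
  updated: d(EK,LRU)=141/8, d(EK,V)=12
iteration 4: select EK,LRU (d=141/8, Q=-397/8); attach at lengths (77/16, 205/16); label the merged cluster EKLRU
  updated: d(EKLRU,V)=115/16
iteration 5: select EKLRU,V (d=115/16); attach at lengths (115/32, 115/32); label the merged cluster EKLRUV
final tree: (((E:85/16,K:27/16):77/16,((L:-43/8,R:59/8):91/12,U:95/12):205/16):115/32,V:115/32)
total length: 789/16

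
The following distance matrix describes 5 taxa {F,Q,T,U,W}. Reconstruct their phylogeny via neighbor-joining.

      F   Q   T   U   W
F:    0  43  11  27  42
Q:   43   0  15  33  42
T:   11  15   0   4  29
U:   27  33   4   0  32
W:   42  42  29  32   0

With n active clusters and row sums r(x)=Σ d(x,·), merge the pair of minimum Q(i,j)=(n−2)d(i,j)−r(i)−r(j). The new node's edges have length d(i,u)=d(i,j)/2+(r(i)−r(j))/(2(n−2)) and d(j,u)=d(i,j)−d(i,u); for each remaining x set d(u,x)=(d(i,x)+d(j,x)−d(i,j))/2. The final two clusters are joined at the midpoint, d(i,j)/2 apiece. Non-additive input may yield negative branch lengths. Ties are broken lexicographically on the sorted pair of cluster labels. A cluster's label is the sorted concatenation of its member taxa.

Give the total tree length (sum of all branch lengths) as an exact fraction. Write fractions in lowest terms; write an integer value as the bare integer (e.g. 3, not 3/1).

533/8

1. join Q+W (d=42, Q=-152) ⇒ QW; edges |Q|=19, |W|=23
  updated: d(F,QW)=43/2, d(QW,T)=1, d(QW,U)=23/2
2. join F+T (d=11, Q=-107/2) ⇒ FT; edges |F|=131/8, |T|=-43/8
  updated: d(FT,QW)=23/4, d(FT,U)=10
3. join FT+QW (d=23/4, Q=-109/4) ⇒ FQTW; edges |FT|=17/8, |QW|=29/8
  updated: d(FQTW,U)=63/8
4. join FQTW+U (d=63/8) ⇒ FQTUW; edges |FQTW|=63/16, |U|=63/16
final tree: (((F:131/8,T:-43/8):17/8,(Q:19,W:23):29/8):63/16,U:63/16)
total length: 533/8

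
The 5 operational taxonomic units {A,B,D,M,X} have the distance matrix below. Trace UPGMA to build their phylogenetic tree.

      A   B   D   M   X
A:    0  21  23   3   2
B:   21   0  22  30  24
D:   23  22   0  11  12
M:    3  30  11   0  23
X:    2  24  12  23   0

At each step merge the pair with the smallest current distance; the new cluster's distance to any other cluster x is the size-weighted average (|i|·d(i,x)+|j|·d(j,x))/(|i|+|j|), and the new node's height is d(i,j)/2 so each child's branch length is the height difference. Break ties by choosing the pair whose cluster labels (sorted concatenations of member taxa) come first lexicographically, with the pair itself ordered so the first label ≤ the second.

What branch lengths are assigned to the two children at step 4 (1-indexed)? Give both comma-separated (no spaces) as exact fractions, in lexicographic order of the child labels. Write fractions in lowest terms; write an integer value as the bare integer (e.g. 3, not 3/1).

iteration 1: select A,X (d=2); attach at lengths (1, 1); label the merged cluster AX
  updated: d(AX,B)=45/2, d(AX,D)=35/2, d(AX,M)=13
iteration 2: select D,M (d=11); attach at lengths (11/2, 11/2); label the merged cluster DM
  updated: d(AX,DM)=61/4, d(B,DM)=26
iteration 3: select AX,DM (d=61/4); attach at lengths (53/8, 17/8); label the merged cluster ADMX
  updated: d(ADMX,B)=97/4
iteration 4: select ADMX,B (d=97/4); attach at lengths (9/2, 97/8); label the merged cluster ABDMX
final tree: (((A:1,X:1):53/8,(D:11/2,M:11/2):17/8):9/2,B:97/8)
total length: 307/8

9/2,97/8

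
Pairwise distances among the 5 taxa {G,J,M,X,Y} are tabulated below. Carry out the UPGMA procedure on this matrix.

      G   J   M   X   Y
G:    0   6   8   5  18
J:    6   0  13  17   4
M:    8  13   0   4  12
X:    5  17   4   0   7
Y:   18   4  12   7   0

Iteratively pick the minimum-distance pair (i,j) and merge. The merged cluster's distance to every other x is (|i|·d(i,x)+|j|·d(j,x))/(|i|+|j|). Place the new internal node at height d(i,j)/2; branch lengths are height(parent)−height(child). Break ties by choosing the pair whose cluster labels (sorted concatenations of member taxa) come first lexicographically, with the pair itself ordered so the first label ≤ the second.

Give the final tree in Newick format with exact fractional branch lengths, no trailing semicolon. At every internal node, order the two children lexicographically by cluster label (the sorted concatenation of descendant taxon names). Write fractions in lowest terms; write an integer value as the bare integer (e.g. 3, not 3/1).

iteration 1: select J,Y (d=4); attach at lengths (2, 2); label the merged cluster JY
  updated: d(G,JY)=12, d(JY,M)=25/2, d(JY,X)=12
iteration 2: select M,X (d=4); attach at lengths (2, 2); label the merged cluster MX
  updated: d(G,MX)=13/2, d(JY,MX)=49/4
iteration 3: select G,MX (d=13/2); attach at lengths (13/4, 5/4); label the merged cluster GMX
  updated: d(GMX,JY)=73/6
iteration 4: select GMX,JY (d=73/6); attach at lengths (17/6, 49/12); label the merged cluster GJMXY
final tree: ((G:13/4,(M:2,X:2):5/4):17/6,(J:2,Y:2):49/12)
total length: 233/12

((G:13/4,(M:2,X:2):5/4):17/6,(J:2,Y:2):49/12)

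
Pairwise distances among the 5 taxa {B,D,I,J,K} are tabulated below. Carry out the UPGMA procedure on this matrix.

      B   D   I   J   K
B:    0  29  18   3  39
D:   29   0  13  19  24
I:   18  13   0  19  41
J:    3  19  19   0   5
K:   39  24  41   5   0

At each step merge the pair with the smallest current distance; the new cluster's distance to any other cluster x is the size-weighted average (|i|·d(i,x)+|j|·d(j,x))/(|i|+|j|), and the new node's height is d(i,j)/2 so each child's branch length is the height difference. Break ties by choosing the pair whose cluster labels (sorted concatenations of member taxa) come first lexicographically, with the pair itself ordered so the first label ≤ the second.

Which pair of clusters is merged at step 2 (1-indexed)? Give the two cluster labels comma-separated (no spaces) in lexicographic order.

D,I

iteration 1: select B,J (d=3); attach at lengths (3/2, 3/2); label the merged cluster BJ
  updated: d(BJ,D)=24, d(BJ,I)=37/2, d(BJ,K)=22
iteration 2: select D,I (d=13); attach at lengths (13/2, 13/2); label the merged cluster DI
  updated: d(BJ,DI)=85/4, d(DI,K)=65/2
iteration 3: select BJ,DI (d=85/4); attach at lengths (73/8, 33/8); label the merged cluster BDIJ
  updated: d(BDIJ,K)=109/4
iteration 4: select BDIJ,K (d=109/4); attach at lengths (3, 109/8); label the merged cluster BDIJK
final tree: (((B:3/2,J:3/2):73/8,(D:13/2,I:13/2):33/8):3,K:109/8)
total length: 367/8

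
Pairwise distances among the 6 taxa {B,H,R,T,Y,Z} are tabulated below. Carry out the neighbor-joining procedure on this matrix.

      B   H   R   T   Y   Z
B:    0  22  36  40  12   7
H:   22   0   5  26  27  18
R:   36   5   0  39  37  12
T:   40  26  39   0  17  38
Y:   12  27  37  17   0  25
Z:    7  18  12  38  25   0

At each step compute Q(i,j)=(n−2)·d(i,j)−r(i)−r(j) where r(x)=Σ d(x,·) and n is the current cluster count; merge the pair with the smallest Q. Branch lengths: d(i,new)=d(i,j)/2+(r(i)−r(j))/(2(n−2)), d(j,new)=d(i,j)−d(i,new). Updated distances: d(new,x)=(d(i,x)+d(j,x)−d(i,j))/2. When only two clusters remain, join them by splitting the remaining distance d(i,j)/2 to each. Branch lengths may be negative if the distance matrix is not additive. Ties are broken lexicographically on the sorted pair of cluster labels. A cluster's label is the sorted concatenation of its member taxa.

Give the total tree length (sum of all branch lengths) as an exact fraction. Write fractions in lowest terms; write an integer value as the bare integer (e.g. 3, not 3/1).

iteration 1: select T,Y (d=17, Q=-210); attach at lengths (55/4, 13/4); label the merged cluster TY
  updated: d(B,TY)=35/2, d(H,TY)=18, d(R,TY)=59/2, d(TY,Z)=23
iteration 2: select H,R (d=5, Q=-261/2); attach at lengths (-3/4, 23/4); label the merged cluster HR
  updated: d(B,HR)=53/2, d(HR,TY)=85/4, d(HR,Z)=25/2
iteration 3: select B,Z (d=7, Q=-159/2); attach at lengths (45/8, 11/8); label the merged cluster BZ
  updated: d(BZ,HR)=16, d(BZ,TY)=67/4
iteration 4: select BZ,HR (d=16, Q=-54); attach at lengths (23/4, 41/4); label the merged cluster BHRZ
  updated: d(BHRZ,TY)=11
iteration 5: select BHRZ,TY (d=11); attach at lengths (11/2, 11/2); label the merged cluster BHRTYZ
final tree: (((B:45/8,Z:11/8):23/4,(H:-3/4,R:23/4):41/4):11/2,(T:55/4,Y:13/4):11/2)
total length: 56

56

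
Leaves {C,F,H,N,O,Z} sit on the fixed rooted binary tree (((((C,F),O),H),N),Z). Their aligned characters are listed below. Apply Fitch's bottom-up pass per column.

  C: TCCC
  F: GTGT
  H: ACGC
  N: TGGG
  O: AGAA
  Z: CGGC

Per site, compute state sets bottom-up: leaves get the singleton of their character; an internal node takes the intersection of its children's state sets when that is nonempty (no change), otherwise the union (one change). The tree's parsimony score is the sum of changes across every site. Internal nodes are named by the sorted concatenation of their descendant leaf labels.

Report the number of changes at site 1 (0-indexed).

CF@0: {T} ∪ {G} = {G,T} (union, +1)
CFO@0: {G,T} ∪ {A} = {A,G,T} (union, +1)
CFHO@0: {A,G,T} ∩ {A} = {A} (intersection, +0)
CFHNO@0: {A} ∪ {T} = {A,T} (union, +1)
CFHNOZ@0: {A,T} ∪ {C} = {A,C,T} (union, +1)
CF@1: {C} ∪ {T} = {C,T} (union, +1)
CFO@1: {C,T} ∪ {G} = {C,G,T} (union, +1)
CFHO@1: {C,G,T} ∩ {C} = {C} (intersection, +0)
CFHNO@1: {C} ∪ {G} = {C,G} (union, +1)
CFHNOZ@1: {C,G} ∩ {G} = {G} (intersection, +0)
CF@2: {C} ∪ {G} = {C,G} (union, +1)
CFO@2: {C,G} ∪ {A} = {A,C,G} (union, +1)
CFHO@2: {A,C,G} ∩ {G} = {G} (intersection, +0)
CFHNO@2: {G} ∩ {G} = {G} (intersection, +0)
CFHNOZ@2: {G} ∩ {G} = {G} (intersection, +0)
CF@3: {C} ∪ {T} = {C,T} (union, +1)
CFO@3: {C,T} ∪ {A} = {A,C,T} (union, +1)
CFHO@3: {A,C,T} ∩ {C} = {C} (intersection, +0)
CFHNO@3: {C} ∪ {G} = {C,G} (union, +1)
CFHNOZ@3: {C,G} ∩ {C} = {C} (intersection, +0)
per-site changes: [4, 3, 2, 3]; total = 12

3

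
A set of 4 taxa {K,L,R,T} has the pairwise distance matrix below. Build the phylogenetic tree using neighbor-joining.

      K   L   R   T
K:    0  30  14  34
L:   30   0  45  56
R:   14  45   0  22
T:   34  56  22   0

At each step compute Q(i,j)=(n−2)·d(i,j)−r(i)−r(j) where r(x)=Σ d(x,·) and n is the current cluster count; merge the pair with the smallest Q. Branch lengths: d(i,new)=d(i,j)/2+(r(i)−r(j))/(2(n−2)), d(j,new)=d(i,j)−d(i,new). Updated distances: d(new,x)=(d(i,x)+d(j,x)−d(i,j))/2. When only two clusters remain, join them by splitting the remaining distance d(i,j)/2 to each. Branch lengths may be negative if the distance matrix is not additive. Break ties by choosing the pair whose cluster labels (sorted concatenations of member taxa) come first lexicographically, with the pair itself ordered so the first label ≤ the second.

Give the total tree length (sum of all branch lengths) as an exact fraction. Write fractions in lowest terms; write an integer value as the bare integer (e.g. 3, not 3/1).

253/4

iteration 1: select K,L (d=30, Q=-149); attach at lengths (7/4, 113/4); label the merged cluster KL
  updated: d(KL,R)=29/2, d(KL,T)=30
iteration 2: select KL,R (d=29/2, Q=-133/2); attach at lengths (45/4, 13/4); label the merged cluster KLR
  updated: d(KLR,T)=75/4
iteration 3: select KLR,T (d=75/4); attach at lengths (75/8, 75/8); label the merged cluster KLRT
final tree: (((K:7/4,L:113/4):45/4,R:13/4):75/8,T:75/8)
total length: 253/4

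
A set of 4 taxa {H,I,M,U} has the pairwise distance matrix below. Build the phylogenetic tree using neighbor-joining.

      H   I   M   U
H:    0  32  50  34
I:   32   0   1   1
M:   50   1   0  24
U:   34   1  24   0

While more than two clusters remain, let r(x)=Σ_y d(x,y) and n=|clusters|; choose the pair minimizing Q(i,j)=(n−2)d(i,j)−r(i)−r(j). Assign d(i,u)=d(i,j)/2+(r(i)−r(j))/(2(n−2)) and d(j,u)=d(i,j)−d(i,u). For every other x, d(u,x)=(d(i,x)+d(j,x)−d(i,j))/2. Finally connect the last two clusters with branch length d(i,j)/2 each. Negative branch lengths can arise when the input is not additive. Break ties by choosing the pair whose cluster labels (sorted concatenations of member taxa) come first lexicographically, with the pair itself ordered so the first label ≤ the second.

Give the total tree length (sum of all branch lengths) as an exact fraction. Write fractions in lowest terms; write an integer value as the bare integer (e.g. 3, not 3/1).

1. join H+U (d=34, Q=-107) ⇒ HU; edges |H|=125/4, |U|=11/4
  updated: d(HU,I)=-1/2, d(HU,M)=20
2. join HU+I (d=-1/2, Q=-41/2) ⇒ HIU; edges |HU|=37/4, |I|=-39/4
  updated: d(HIU,M)=43/4
3. join HIU+M (d=43/4) ⇒ HIMU; edges |HIU|=43/8, |M|=43/8
final tree: (((H:125/4,U:11/4):37/4,I:-39/4):43/8,M:43/8)
total length: 177/4

177/4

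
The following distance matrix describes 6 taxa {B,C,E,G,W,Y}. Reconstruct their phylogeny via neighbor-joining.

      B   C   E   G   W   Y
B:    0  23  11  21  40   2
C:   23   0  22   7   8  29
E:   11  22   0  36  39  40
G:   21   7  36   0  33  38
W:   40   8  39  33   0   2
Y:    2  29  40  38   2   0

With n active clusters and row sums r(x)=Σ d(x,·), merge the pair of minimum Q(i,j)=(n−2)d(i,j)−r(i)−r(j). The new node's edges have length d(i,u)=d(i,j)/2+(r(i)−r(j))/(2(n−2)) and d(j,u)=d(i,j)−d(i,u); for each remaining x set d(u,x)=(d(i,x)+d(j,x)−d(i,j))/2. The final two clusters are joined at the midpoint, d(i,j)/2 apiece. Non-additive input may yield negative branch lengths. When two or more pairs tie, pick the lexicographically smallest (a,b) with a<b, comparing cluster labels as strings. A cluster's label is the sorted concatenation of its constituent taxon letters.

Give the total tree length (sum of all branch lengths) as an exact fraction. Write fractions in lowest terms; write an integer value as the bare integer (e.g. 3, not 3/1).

1. join W+Y (d=2, Q=-225) ⇒ WY; edges |W|=19/8, |Y|=-3/8
  updated: d(B,WY)=20, d(C,WY)=35/2, d(E,WY)=77/2, d(G,WY)=69/2
2. join B+E (d=11, Q=-299/2) ⇒ BE; edges |B|=1/12, |E|=131/12
  updated: d(BE,C)=17, d(BE,G)=23, d(BE,WY)=95/4
3. join BE+WY (d=95/4, Q=-92) ⇒ BEWY; edges |BE|=71/8, |WY|=119/8
  updated: d(BEWY,C)=43/8, d(BEWY,G)=135/8
4. join BEWY+C (d=43/8, Q=-117/4) ⇒ BCEWY; edges |BEWY|=61/8, |C|=-9/4
  updated: d(BCEWY,G)=37/4
5. join BCEWY+G (d=37/4) ⇒ BCEGWY; edges |BCEWY|=37/8, |G|=37/8
final tree: ((((B:1/12,E:131/12):71/8,(W:19/8,Y:-3/8):119/8):61/8,C:-9/4):37/8,G:37/8)
total length: 411/8

411/8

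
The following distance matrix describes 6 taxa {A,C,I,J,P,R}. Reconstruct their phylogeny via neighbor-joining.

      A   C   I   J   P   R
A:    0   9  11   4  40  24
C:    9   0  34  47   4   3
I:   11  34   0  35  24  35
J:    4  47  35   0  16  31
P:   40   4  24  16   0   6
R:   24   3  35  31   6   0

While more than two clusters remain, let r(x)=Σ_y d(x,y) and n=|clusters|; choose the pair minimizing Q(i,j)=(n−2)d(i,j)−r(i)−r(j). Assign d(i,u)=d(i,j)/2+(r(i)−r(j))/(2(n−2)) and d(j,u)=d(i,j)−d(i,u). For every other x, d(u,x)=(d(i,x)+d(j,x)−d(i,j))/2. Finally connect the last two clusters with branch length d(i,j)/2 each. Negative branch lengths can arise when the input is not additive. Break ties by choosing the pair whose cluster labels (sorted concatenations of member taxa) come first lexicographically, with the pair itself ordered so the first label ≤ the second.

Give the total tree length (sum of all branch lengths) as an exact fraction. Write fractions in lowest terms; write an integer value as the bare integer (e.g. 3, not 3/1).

iteration 1: select A,J (d=4, Q=-205); attach at lengths (-29/8, 61/8); label the merged cluster AJ
  updated: d(AJ,C)=26, d(AJ,I)=21, d(AJ,P)=26, d(AJ,R)=51/2
iteration 2: select AJ,I (d=21, Q=-299/2); attach at lengths (95/12, 157/12); label the merged cluster AIJ
  updated: d(AIJ,C)=39/2, d(AIJ,P)=29/2, d(AIJ,R)=79/4
iteration 3: select AIJ,P (d=29/2, Q=-197/4); attach at lengths (233/16, -1/16); label the merged cluster AIJP
  updated: d(AIJP,C)=9/2, d(AIJP,R)=45/8
iteration 4: select AIJP,C (d=9/2, Q=-105/8); attach at lengths (57/16, 15/16); label the merged cluster ACIJP
  updated: d(ACIJP,R)=33/16
iteration 5: select ACIJP,R (d=33/16); attach at lengths (33/32, 33/32); label the merged cluster ACIJPR
final tree: (((((A:-29/8,J:61/8):95/12,I:157/12):233/16,P:-1/16):57/16,C:15/16):33/32,R:33/32)
total length: 737/16

737/16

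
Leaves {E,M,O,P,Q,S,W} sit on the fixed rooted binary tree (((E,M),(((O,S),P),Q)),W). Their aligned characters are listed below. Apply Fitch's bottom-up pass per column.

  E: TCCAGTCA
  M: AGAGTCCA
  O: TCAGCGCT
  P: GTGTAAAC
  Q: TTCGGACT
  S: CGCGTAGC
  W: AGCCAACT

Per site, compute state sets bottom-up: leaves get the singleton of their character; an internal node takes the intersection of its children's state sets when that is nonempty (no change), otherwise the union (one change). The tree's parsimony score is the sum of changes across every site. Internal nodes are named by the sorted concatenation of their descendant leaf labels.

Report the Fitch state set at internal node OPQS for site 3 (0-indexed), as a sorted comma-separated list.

[col 0] EM: children E:{T}, M:{A} ∪→ {A,T}; cost 1
[col 0] OS: children O:{T}, S:{C} ∪→ {C,T}; cost 1
[col 0] OPS: children OS:{C,T}, P:{G} ∪→ {C,G,T}; cost 1
[col 0] OPQS: children OPS:{C,G,T}, Q:{T} ∩→ {T}; cost 0
[col 0] EMOPQS: children EM:{A,T}, OPQS:{T} ∩→ {T}; cost 0
[col 0] EMOPQSW: children EMOPQS:{T}, W:{A} ∪→ {A,T}; cost 1
[col 1] EM: children E:{C}, M:{G} ∪→ {C,G}; cost 1
[col 1] OS: children O:{C}, S:{G} ∪→ {C,G}; cost 1
[col 1] OPS: children OS:{C,G}, P:{T} ∪→ {C,G,T}; cost 1
[col 1] OPQS: children OPS:{C,G,T}, Q:{T} ∩→ {T}; cost 0
[col 1] EMOPQS: children EM:{C,G}, OPQS:{T} ∪→ {C,G,T}; cost 1
[col 1] EMOPQSW: children EMOPQS:{C,G,T}, W:{G} ∩→ {G}; cost 0
[col 2] EM: children E:{C}, M:{A} ∪→ {A,C}; cost 1
[col 2] OS: children O:{A}, S:{C} ∪→ {A,C}; cost 1
[col 2] OPS: children OS:{A,C}, P:{G} ∪→ {A,C,G}; cost 1
[col 2] OPQS: children OPS:{A,C,G}, Q:{C} ∩→ {C}; cost 0
[col 2] EMOPQS: children EM:{A,C}, OPQS:{C} ∩→ {C}; cost 0
[col 2] EMOPQSW: children EMOPQS:{C}, W:{C} ∩→ {C}; cost 0
[col 3] EM: children E:{A}, M:{G} ∪→ {A,G}; cost 1
[col 3] OS: children O:{G}, S:{G} ∩→ {G}; cost 0
[col 3] OPS: children OS:{G}, P:{T} ∪→ {G,T}; cost 1
[col 3] OPQS: children OPS:{G,T}, Q:{G} ∩→ {G}; cost 0
[col 3] EMOPQS: children EM:{A,G}, OPQS:{G} ∩→ {G}; cost 0
[col 3] EMOPQSW: children EMOPQS:{G}, W:{C} ∪→ {C,G}; cost 1
[col 4] EM: children E:{G}, M:{T} ∪→ {G,T}; cost 1
[col 4] OS: children O:{C}, S:{T} ∪→ {C,T}; cost 1
[col 4] OPS: children OS:{C,T}, P:{A} ∪→ {A,C,T}; cost 1
[col 4] OPQS: children OPS:{A,C,T}, Q:{G} ∪→ {A,C,G,T}; cost 1
[col 4] EMOPQS: children EM:{G,T}, OPQS:{A,C,G,T} ∩→ {G,T}; cost 0
[col 4] EMOPQSW: children EMOPQS:{G,T}, W:{A} ∪→ {A,G,T}; cost 1
[col 5] EM: children E:{T}, M:{C} ∪→ {C,T}; cost 1
[col 5] OS: children O:{G}, S:{A} ∪→ {A,G}; cost 1
[col 5] OPS: children OS:{A,G}, P:{A} ∩→ {A}; cost 0
[col 5] OPQS: children OPS:{A}, Q:{A} ∩→ {A}; cost 0
[col 5] EMOPQS: children EM:{C,T}, OPQS:{A} ∪→ {A,C,T}; cost 1
[col 5] EMOPQSW: children EMOPQS:{A,C,T}, W:{A} ∩→ {A}; cost 0
[col 6] EM: children E:{C}, M:{C} ∩→ {C}; cost 0
[col 6] OS: children O:{C}, S:{G} ∪→ {C,G}; cost 1
[col 6] OPS: children OS:{C,G}, P:{A} ∪→ {A,C,G}; cost 1
[col 6] OPQS: children OPS:{A,C,G}, Q:{C} ∩→ {C}; cost 0
[col 6] EMOPQS: children EM:{C}, OPQS:{C} ∩→ {C}; cost 0
[col 6] EMOPQSW: children EMOPQS:{C}, W:{C} ∩→ {C}; cost 0
[col 7] EM: children E:{A}, M:{A} ∩→ {A}; cost 0
[col 7] OS: children O:{T}, S:{C} ∪→ {C,T}; cost 1
[col 7] OPS: children OS:{C,T}, P:{C} ∩→ {C}; cost 0
[col 7] OPQS: children OPS:{C}, Q:{T} ∪→ {C,T}; cost 1
[col 7] EMOPQS: children EM:{A}, OPQS:{C,T} ∪→ {A,C,T}; cost 1
[col 7] EMOPQSW: children EMOPQS:{A,C,T}, W:{T} ∩→ {T}; cost 0
per-site changes: [4, 4, 3, 3, 5, 3, 2, 3]; total = 27

G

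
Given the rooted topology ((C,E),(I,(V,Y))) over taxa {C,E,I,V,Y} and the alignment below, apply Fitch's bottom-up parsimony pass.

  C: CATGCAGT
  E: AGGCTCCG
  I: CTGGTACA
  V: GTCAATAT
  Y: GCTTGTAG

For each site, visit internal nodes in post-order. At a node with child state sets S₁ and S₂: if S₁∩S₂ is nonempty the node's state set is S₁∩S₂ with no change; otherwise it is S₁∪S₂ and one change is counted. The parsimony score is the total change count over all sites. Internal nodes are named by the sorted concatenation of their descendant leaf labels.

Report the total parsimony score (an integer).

21

site 0, node CE: C={C} ∪ E={A} → {A,C} (+1)
site 0, node VY: V={G} ∩ Y={G} → {G} (+0)
site 0, node IVY: I={C} ∪ VY={G} → {C,G} (+1)
site 0, node CEIVY: CE={A,C} ∩ IVY={C,G} → {C} (+0)
site 1, node CE: C={A} ∪ E={G} → {A,G} (+1)
site 1, node VY: V={T} ∪ Y={C} → {C,T} (+1)
site 1, node IVY: I={T} ∩ VY={C,T} → {T} (+0)
site 1, node CEIVY: CE={A,G} ∪ IVY={T} → {A,G,T} (+1)
site 2, node CE: C={T} ∪ E={G} → {G,T} (+1)
site 2, node VY: V={C} ∪ Y={T} → {C,T} (+1)
site 2, node IVY: I={G} ∪ VY={C,T} → {C,G,T} (+1)
site 2, node CEIVY: CE={G,T} ∩ IVY={C,G,T} → {G,T} (+0)
site 3, node CE: C={G} ∪ E={C} → {C,G} (+1)
site 3, node VY: V={A} ∪ Y={T} → {A,T} (+1)
site 3, node IVY: I={G} ∪ VY={A,T} → {A,G,T} (+1)
site 3, node CEIVY: CE={C,G} ∩ IVY={A,G,T} → {G} (+0)
site 4, node CE: C={C} ∪ E={T} → {C,T} (+1)
site 4, node VY: V={A} ∪ Y={G} → {A,G} (+1)
site 4, node IVY: I={T} ∪ VY={A,G} → {A,G,T} (+1)
site 4, node CEIVY: CE={C,T} ∩ IVY={A,G,T} → {T} (+0)
site 5, node CE: C={A} ∪ E={C} → {A,C} (+1)
site 5, node VY: V={T} ∩ Y={T} → {T} (+0)
site 5, node IVY: I={A} ∪ VY={T} → {A,T} (+1)
site 5, node CEIVY: CE={A,C} ∩ IVY={A,T} → {A} (+0)
site 6, node CE: C={G} ∪ E={C} → {C,G} (+1)
site 6, node VY: V={A} ∩ Y={A} → {A} (+0)
site 6, node IVY: I={C} ∪ VY={A} → {A,C} (+1)
site 6, node CEIVY: CE={C,G} ∩ IVY={A,C} → {C} (+0)
site 7, node CE: C={T} ∪ E={G} → {G,T} (+1)
site 7, node VY: V={T} ∪ Y={G} → {G,T} (+1)
site 7, node IVY: I={A} ∪ VY={G,T} → {A,G,T} (+1)
site 7, node CEIVY: CE={G,T} ∩ IVY={A,G,T} → {G,T} (+0)
per-site changes: [2, 3, 3, 3, 3, 2, 2, 3]; total = 21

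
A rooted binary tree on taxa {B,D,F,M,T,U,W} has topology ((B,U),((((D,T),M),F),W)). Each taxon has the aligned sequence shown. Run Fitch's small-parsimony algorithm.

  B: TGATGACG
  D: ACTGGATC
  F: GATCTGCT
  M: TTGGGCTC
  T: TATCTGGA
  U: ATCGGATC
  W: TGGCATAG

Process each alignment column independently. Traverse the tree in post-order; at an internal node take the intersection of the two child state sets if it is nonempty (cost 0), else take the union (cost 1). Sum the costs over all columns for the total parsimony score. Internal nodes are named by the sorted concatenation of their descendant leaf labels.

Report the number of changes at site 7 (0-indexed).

4

[col 0] BU: children B:{T}, U:{A} ∪→ {A,T}; cost 1
[col 0] DT: children D:{A}, T:{T} ∪→ {A,T}; cost 1
[col 0] DMT: children DT:{A,T}, M:{T} ∩→ {T}; cost 0
[col 0] DFMT: children DMT:{T}, F:{G} ∪→ {G,T}; cost 1
[col 0] DFMTW: children DFMT:{G,T}, W:{T} ∩→ {T}; cost 0
[col 0] BDFMTUW: children BU:{A,T}, DFMTW:{T} ∩→ {T}; cost 0
[col 1] BU: children B:{G}, U:{T} ∪→ {G,T}; cost 1
[col 1] DT: children D:{C}, T:{A} ∪→ {A,C}; cost 1
[col 1] DMT: children DT:{A,C}, M:{T} ∪→ {A,C,T}; cost 1
[col 1] DFMT: children DMT:{A,C,T}, F:{A} ∩→ {A}; cost 0
[col 1] DFMTW: children DFMT:{A}, W:{G} ∪→ {A,G}; cost 1
[col 1] BDFMTUW: children BU:{G,T}, DFMTW:{A,G} ∩→ {G}; cost 0
[col 2] BU: children B:{A}, U:{C} ∪→ {A,C}; cost 1
[col 2] DT: children D:{T}, T:{T} ∩→ {T}; cost 0
[col 2] DMT: children DT:{T}, M:{G} ∪→ {G,T}; cost 1
[col 2] DFMT: children DMT:{G,T}, F:{T} ∩→ {T}; cost 0
[col 2] DFMTW: children DFMT:{T}, W:{G} ∪→ {G,T}; cost 1
[col 2] BDFMTUW: children BU:{A,C}, DFMTW:{G,T} ∪→ {A,C,G,T}; cost 1
[col 3] BU: children B:{T}, U:{G} ∪→ {G,T}; cost 1
[col 3] DT: children D:{G}, T:{C} ∪→ {C,G}; cost 1
[col 3] DMT: children DT:{C,G}, M:{G} ∩→ {G}; cost 0
[col 3] DFMT: children DMT:{G}, F:{C} ∪→ {C,G}; cost 1
[col 3] DFMTW: children DFMT:{C,G}, W:{C} ∩→ {C}; cost 0
[col 3] BDFMTUW: children BU:{G,T}, DFMTW:{C} ∪→ {C,G,T}; cost 1
[col 4] BU: children B:{G}, U:{G} ∩→ {G}; cost 0
[col 4] DT: children D:{G}, T:{T} ∪→ {G,T}; cost 1
[col 4] DMT: children DT:{G,T}, M:{G} ∩→ {G}; cost 0
[col 4] DFMT: children DMT:{G}, F:{T} ∪→ {G,T}; cost 1
[col 4] DFMTW: children DFMT:{G,T}, W:{A} ∪→ {A,G,T}; cost 1
[col 4] BDFMTUW: children BU:{G}, DFMTW:{A,G,T} ∩→ {G}; cost 0
[col 5] BU: children B:{A}, U:{A} ∩→ {A}; cost 0
[col 5] DT: children D:{A}, T:{G} ∪→ {A,G}; cost 1
[col 5] DMT: children DT:{A,G}, M:{C} ∪→ {A,C,G}; cost 1
[col 5] DFMT: children DMT:{A,C,G}, F:{G} ∩→ {G}; cost 0
[col 5] DFMTW: children DFMT:{G}, W:{T} ∪→ {G,T}; cost 1
[col 5] BDFMTUW: children BU:{A}, DFMTW:{G,T} ∪→ {A,G,T}; cost 1
[col 6] BU: children B:{C}, U:{T} ∪→ {C,T}; cost 1
[col 6] DT: children D:{T}, T:{G} ∪→ {G,T}; cost 1
[col 6] DMT: children DT:{G,T}, M:{T} ∩→ {T}; cost 0
[col 6] DFMT: children DMT:{T}, F:{C} ∪→ {C,T}; cost 1
[col 6] DFMTW: children DFMT:{C,T}, W:{A} ∪→ {A,C,T}; cost 1
[col 6] BDFMTUW: children BU:{C,T}, DFMTW:{A,C,T} ∩→ {C,T}; cost 0
[col 7] BU: children B:{G}, U:{C} ∪→ {C,G}; cost 1
[col 7] DT: children D:{C}, T:{A} ∪→ {A,C}; cost 1
[col 7] DMT: children DT:{A,C}, M:{C} ∩→ {C}; cost 0
[col 7] DFMT: children DMT:{C}, F:{T} ∪→ {C,T}; cost 1
[col 7] DFMTW: children DFMT:{C,T}, W:{G} ∪→ {C,G,T}; cost 1
[col 7] BDFMTUW: children BU:{C,G}, DFMTW:{C,G,T} ∩→ {C,G}; cost 0
per-site changes: [3, 4, 4, 4, 3, 4, 4, 4]; total = 30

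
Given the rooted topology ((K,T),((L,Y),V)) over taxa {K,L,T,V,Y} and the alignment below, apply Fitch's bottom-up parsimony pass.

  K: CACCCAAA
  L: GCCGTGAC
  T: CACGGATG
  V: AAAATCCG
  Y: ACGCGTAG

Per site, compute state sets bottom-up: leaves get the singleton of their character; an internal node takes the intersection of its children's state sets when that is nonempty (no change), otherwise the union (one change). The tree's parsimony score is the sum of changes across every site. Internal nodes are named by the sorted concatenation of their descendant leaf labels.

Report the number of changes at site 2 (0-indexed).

KT@0: {C} ∩ {C} = {C} (intersection, +0)
LY@0: {G} ∪ {A} = {A,G} (union, +1)
LVY@0: {A,G} ∩ {A} = {A} (intersection, +0)
KLTVY@0: {C} ∪ {A} = {A,C} (union, +1)
KT@1: {A} ∩ {A} = {A} (intersection, +0)
LY@1: {C} ∩ {C} = {C} (intersection, +0)
LVY@1: {C} ∪ {A} = {A,C} (union, +1)
KLTVY@1: {A} ∩ {A,C} = {A} (intersection, +0)
KT@2: {C} ∩ {C} = {C} (intersection, +0)
LY@2: {C} ∪ {G} = {C,G} (union, +1)
LVY@2: {C,G} ∪ {A} = {A,C,G} (union, +1)
KLTVY@2: {C} ∩ {A,C,G} = {C} (intersection, +0)
KT@3: {C} ∪ {G} = {C,G} (union, +1)
LY@3: {G} ∪ {C} = {C,G} (union, +1)
LVY@3: {C,G} ∪ {A} = {A,C,G} (union, +1)
KLTVY@3: {C,G} ∩ {A,C,G} = {C,G} (intersection, +0)
KT@4: {C} ∪ {G} = {C,G} (union, +1)
LY@4: {T} ∪ {G} = {G,T} (union, +1)
LVY@4: {G,T} ∩ {T} = {T} (intersection, +0)
KLTVY@4: {C,G} ∪ {T} = {C,G,T} (union, +1)
KT@5: {A} ∩ {A} = {A} (intersection, +0)
LY@5: {G} ∪ {T} = {G,T} (union, +1)
LVY@5: {G,T} ∪ {C} = {C,G,T} (union, +1)
KLTVY@5: {A} ∪ {C,G,T} = {A,C,G,T} (union, +1)
KT@6: {A} ∪ {T} = {A,T} (union, +1)
LY@6: {A} ∩ {A} = {A} (intersection, +0)
LVY@6: {A} ∪ {C} = {A,C} (union, +1)
KLTVY@6: {A,T} ∩ {A,C} = {A} (intersection, +0)
KT@7: {A} ∪ {G} = {A,G} (union, +1)
LY@7: {C} ∪ {G} = {C,G} (union, +1)
LVY@7: {C,G} ∩ {G} = {G} (intersection, +0)
KLTVY@7: {A,G} ∩ {G} = {G} (intersection, +0)
per-site changes: [2, 1, 2, 3, 3, 3, 2, 2]; total = 18

2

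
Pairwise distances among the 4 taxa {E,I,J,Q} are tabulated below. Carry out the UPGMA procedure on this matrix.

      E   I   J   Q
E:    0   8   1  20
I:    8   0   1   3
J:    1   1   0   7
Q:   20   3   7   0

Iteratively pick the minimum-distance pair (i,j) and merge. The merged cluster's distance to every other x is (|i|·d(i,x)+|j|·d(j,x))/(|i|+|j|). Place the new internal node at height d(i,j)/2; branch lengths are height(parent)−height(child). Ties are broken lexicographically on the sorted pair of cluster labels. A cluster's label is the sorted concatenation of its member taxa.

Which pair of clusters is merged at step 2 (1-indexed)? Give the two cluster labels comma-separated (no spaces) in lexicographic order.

iteration 1: select E,J (d=1); attach at lengths (1/2, 1/2); label the merged cluster EJ
  updated: d(EJ,I)=9/2, d(EJ,Q)=27/2
iteration 2: select I,Q (d=3); attach at lengths (3/2, 3/2); label the merged cluster IQ
  updated: d(EJ,IQ)=9
iteration 3: select EJ,IQ (d=9); attach at lengths (4, 3); label the merged cluster EIJQ
final tree: ((E:1/2,J:1/2):4,(I:3/2,Q:3/2):3)
total length: 11

I,Q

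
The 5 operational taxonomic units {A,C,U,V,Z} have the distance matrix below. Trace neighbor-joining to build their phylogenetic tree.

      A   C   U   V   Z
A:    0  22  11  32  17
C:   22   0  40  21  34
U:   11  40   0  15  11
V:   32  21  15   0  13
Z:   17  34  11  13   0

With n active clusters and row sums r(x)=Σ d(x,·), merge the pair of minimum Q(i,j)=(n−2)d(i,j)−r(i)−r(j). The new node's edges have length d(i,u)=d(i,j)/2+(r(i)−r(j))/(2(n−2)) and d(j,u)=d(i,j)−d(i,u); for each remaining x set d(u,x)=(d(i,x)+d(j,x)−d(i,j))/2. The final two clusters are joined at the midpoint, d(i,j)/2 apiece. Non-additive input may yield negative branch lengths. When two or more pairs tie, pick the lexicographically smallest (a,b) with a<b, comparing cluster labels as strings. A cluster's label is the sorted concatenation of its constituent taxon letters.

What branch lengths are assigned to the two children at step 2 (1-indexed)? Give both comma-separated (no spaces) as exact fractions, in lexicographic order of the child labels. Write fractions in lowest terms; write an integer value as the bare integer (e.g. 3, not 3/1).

55/8,33/8

1. join C+V (d=21, Q=-135) ⇒ CV; edges |C|=33/2, |V|=9/2
  updated: d(A,CV)=33/2, d(CV,U)=17, d(CV,Z)=13
2. join A+U (d=11, Q=-123/2) ⇒ AU; edges |A|=55/8, |U|=33/8
  updated: d(AU,CV)=45/4, d(AU,Z)=17/2
3. join AU+CV (d=45/4, Q=-131/4) ⇒ ACUV; edges |AU|=27/8, |CV|=63/8
  updated: d(ACUV,Z)=41/8
4. join ACUV+Z (d=41/8) ⇒ ACUVZ; edges |ACUV|=41/16, |Z|=41/16
final tree: (((A:55/8,U:33/8):27/8,(C:33/2,V:9/2):63/8):41/16,Z:41/16)
total length: 387/8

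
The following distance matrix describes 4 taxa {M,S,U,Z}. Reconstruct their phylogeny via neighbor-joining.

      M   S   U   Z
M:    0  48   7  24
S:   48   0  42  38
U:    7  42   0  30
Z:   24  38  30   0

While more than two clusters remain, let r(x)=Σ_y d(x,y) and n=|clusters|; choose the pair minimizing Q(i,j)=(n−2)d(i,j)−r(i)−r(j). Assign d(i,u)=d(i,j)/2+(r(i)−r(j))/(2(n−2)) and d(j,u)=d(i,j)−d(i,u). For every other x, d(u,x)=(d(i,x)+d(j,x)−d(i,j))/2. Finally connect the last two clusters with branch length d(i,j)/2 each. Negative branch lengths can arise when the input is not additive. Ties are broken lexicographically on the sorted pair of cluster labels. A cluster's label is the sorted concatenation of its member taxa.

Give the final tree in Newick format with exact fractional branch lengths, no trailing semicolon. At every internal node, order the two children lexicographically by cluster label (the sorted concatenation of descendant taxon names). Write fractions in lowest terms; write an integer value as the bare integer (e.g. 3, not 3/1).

(((M:7/2,U:7/2):27/2,S:28):5,Z:5)

step 1: merge (M,U) at d=7, Q=-144; branch lengths M→7/2, U→7/2; new cluster MU
  updated: d(MU,S)=83/2, d(MU,Z)=47/2
step 2: merge (MU,S) at d=83/2, Q=-103; branch lengths MU→27/2, S→28; new cluster MSU
  updated: d(MSU,Z)=10
step 3: merge (MSU,Z) at d=10; branch lengths MSU→5, Z→5; new cluster MSUZ
final tree: (((M:7/2,U:7/2):27/2,S:28):5,Z:5)
total length: 117/2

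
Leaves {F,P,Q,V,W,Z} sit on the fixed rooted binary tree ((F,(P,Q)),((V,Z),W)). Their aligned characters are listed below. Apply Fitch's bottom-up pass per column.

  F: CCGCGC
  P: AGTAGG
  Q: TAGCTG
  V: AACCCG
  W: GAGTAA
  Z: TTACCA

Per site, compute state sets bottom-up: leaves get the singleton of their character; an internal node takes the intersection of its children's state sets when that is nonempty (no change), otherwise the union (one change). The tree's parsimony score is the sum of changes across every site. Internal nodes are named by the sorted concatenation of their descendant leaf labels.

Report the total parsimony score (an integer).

18

site 0, node PQ: P={A} ∪ Q={T} → {A,T} (+1)
site 0, node FPQ: F={C} ∪ PQ={A,T} → {A,C,T} (+1)
site 0, node VZ: V={A} ∪ Z={T} → {A,T} (+1)
site 0, node VWZ: VZ={A,T} ∪ W={G} → {A,G,T} (+1)
site 0, node FPQVWZ: FPQ={A,C,T} ∩ VWZ={A,G,T} → {A,T} (+0)
site 1, node PQ: P={G} ∪ Q={A} → {A,G} (+1)
site 1, node FPQ: F={C} ∪ PQ={A,G} → {A,C,G} (+1)
site 1, node VZ: V={A} ∪ Z={T} → {A,T} (+1)
site 1, node VWZ: VZ={A,T} ∩ W={A} → {A} (+0)
site 1, node FPQVWZ: FPQ={A,C,G} ∩ VWZ={A} → {A} (+0)
site 2, node PQ: P={T} ∪ Q={G} → {G,T} (+1)
site 2, node FPQ: F={G} ∩ PQ={G,T} → {G} (+0)
site 2, node VZ: V={C} ∪ Z={A} → {A,C} (+1)
site 2, node VWZ: VZ={A,C} ∪ W={G} → {A,C,G} (+1)
site 2, node FPQVWZ: FPQ={G} ∩ VWZ={A,C,G} → {G} (+0)
site 3, node PQ: P={A} ∪ Q={C} → {A,C} (+1)
site 3, node FPQ: F={C} ∩ PQ={A,C} → {C} (+0)
site 3, node VZ: V={C} ∩ Z={C} → {C} (+0)
site 3, node VWZ: VZ={C} ∪ W={T} → {C,T} (+1)
site 3, node FPQVWZ: FPQ={C} ∩ VWZ={C,T} → {C} (+0)
site 4, node PQ: P={G} ∪ Q={T} → {G,T} (+1)
site 4, node FPQ: F={G} ∩ PQ={G,T} → {G} (+0)
site 4, node VZ: V={C} ∩ Z={C} → {C} (+0)
site 4, node VWZ: VZ={C} ∪ W={A} → {A,C} (+1)
site 4, node FPQVWZ: FPQ={G} ∪ VWZ={A,C} → {A,C,G} (+1)
site 5, node PQ: P={G} ∩ Q={G} → {G} (+0)
site 5, node FPQ: F={C} ∪ PQ={G} → {C,G} (+1)
site 5, node VZ: V={G} ∪ Z={A} → {A,G} (+1)
site 5, node VWZ: VZ={A,G} ∩ W={A} → {A} (+0)
site 5, node FPQVWZ: FPQ={C,G} ∪ VWZ={A} → {A,C,G} (+1)
per-site changes: [4, 3, 3, 2, 3, 3]; total = 18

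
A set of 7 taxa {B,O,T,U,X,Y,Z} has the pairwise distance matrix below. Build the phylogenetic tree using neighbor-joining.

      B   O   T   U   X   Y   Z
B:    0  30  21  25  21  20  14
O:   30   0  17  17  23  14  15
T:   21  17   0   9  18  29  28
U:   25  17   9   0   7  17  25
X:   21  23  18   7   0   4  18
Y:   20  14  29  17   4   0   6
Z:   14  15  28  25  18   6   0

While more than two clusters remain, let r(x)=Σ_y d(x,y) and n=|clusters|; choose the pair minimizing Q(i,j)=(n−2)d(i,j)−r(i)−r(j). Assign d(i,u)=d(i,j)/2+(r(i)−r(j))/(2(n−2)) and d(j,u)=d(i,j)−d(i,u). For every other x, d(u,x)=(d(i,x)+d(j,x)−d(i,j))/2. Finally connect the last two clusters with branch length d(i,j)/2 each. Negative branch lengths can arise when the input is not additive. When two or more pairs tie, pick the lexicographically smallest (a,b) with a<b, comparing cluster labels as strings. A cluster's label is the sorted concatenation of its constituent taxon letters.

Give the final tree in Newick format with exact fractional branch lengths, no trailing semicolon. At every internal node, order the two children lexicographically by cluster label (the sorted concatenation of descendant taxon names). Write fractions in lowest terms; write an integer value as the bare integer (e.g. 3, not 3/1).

iteration 1: select T,U (d=9, Q=-177); attach at lengths (67/10, 23/10); label the merged cluster TU
  updated: d(B,TU)=37/2, d(O,TU)=25/2, d(TU,X)=8, d(TU,Y)=37/2, d(TU,Z)=22
iteration 2: select O,TU (d=25/2, Q=-124); attach at lengths (65/8, 35/8); label the merged cluster OTU
  updated: d(B,OTU)=18, d(OTU,X)=37/4, d(OTU,Y)=10, d(OTU,Z)=49/4
iteration 3: select B,Z (d=14, Q=-325/4); attach at lengths (259/24, 77/24); label the merged cluster BZ
  updated: d(BZ,OTU)=65/8, d(BZ,X)=25/2, d(BZ,Y)=6
iteration 4: select BZ,OTU (d=65/8, Q=-151/4); attach at lengths (31/8, 17/4); label the merged cluster BOTUZ
  updated: d(BOTUZ,X)=109/16, d(BOTUZ,Y)=63/16
iteration 5: select BOTUZ,X (d=109/16, Q=-59/4); attach at lengths (27/8, 55/16); label the merged cluster BOTUXZ
  updated: d(BOTUXZ,Y)=9/16
iteration 6: select BOTUXZ,Y (d=9/16); attach at lengths (9/32, 9/32); label the merged cluster BOTUXYZ
final tree: ((((B:259/24,Z:77/24):31/8,(O:65/8,(T:67/10,U:23/10):35/8):17/4):27/8,X:55/16):9/32,Y:9/32)
total length: 51

((((B:259/24,Z:77/24):31/8,(O:65/8,(T:67/10,U:23/10):35/8):17/4):27/8,X:55/16):9/32,Y:9/32)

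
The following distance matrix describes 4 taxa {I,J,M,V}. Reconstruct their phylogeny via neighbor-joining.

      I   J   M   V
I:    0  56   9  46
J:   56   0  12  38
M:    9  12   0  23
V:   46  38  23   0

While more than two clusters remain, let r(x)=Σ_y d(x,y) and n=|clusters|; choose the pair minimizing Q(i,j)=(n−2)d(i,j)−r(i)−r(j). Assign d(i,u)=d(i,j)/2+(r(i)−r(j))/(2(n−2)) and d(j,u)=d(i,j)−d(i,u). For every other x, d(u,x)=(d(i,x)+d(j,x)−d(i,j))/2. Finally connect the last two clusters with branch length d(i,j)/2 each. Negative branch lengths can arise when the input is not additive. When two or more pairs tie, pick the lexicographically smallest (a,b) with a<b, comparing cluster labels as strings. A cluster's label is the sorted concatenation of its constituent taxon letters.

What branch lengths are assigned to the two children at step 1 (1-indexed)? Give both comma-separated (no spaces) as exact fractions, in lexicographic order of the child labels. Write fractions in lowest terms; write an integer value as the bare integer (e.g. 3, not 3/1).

85/4,-49/4

iteration 1: select I,M (d=9, Q=-137); attach at lengths (85/4, -49/4); label the merged cluster IM
  updated: d(IM,J)=59/2, d(IM,V)=30
iteration 2: select IM,J (d=59/2, Q=-195/2); attach at lengths (43/4, 75/4); label the merged cluster IJM
  updated: d(IJM,V)=77/4
iteration 3: select IJM,V (d=77/4); attach at lengths (77/8, 77/8); label the merged cluster IJMV
final tree: (((I:85/4,M:-49/4):43/4,J:75/4):77/8,V:77/8)
total length: 231/4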